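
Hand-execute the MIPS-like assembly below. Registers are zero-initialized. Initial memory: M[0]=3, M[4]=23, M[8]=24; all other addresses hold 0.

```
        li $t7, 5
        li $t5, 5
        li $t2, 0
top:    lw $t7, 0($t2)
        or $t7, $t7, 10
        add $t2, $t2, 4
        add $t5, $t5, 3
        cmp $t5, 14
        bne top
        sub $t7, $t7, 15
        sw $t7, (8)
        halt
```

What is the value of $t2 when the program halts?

after li $t7, 5: $t7=5
after li $t5, 5: $t5=5
after li $t2, 0: $t2=0
after lw $t7, 0($t2): $t7=M[0]=3
after or $t7, $t7, 10: $t7=3|10=11
after add $t2, $t2, 4: $t2=0+4=4
after add $t5, $t5, 3: $t5=5+3=8
cmp $t5, 14  (cmp 8,14)
bne top: taken
after lw $t7, 0($t2): $t7=M[4]=23
after or $t7, $t7, 10: $t7=23|10=31
after add $t2, $t2, 4: $t2=4+4=8
after add $t5, $t5, 3: $t5=8+3=11
cmp $t5, 14  (cmp 11,14)
bne top: taken
after lw $t7, 0($t2): $t7=M[8]=24
after or $t7, $t7, 10: $t7=24|10=26
after add $t2, $t2, 4: $t2=8+4=12
after add $t5, $t5, 3: $t5=11+3=14
cmp $t5, 14  (cmp 14,14)
bne top: not taken
after sub $t7, $t7, 15: $t7=26-15=11
sw $t7, (8) → M[8]=11
halt.

12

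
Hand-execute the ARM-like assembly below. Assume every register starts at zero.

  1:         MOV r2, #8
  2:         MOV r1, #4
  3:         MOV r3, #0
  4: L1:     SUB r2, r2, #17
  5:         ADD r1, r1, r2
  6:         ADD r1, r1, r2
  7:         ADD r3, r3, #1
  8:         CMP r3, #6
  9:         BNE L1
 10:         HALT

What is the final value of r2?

MOV r2, #8 → r2=8
MOV r1, #4 → r1=4
MOV r3, #0 → r3=0
SUB r2, r2, #17 → r2=8-17=-9
ADD r1, r1, r2 → r1=4+(-9)=-5
ADD r1, r1, r2 → r1=(-5)+(-9)=-14
ADD r3, r3, #1 → r3=0+1=1
CMP r3, #6  (cmp 1,6)
BNE L1: taken
SUB r2, r2, #17 → r2=(-9)-17=-26
ADD r1, r1, r2 → r1=(-14)+(-26)=-40
ADD r1, r1, r2 → r1=(-40)+(-26)=-66
ADD r3, r3, #1 → r3=1+1=2
CMP r3, #6  (cmp 2,6)
BNE L1: taken
SUB r2, r2, #17 → r2=(-26)-17=-43
ADD r1, r1, r2 → r1=(-66)+(-43)=-109
ADD r1, r1, r2 → r1=(-109)+(-43)=-152
ADD r3, r3, #1 → r3=2+1=3
CMP r3, #6  (cmp 3,6)
BNE L1: taken
SUB r2, r2, #17 → r2=(-43)-17=-60
ADD r1, r1, r2 → r1=(-152)+(-60)=-212
ADD r1, r1, r2 → r1=(-212)+(-60)=-272
ADD r3, r3, #1 → r3=3+1=4
CMP r3, #6  (cmp 4,6)
BNE L1: taken
SUB r2, r2, #17 → r2=(-60)-17=-77
ADD r1, r1, r2 → r1=(-272)+(-77)=-349
ADD r1, r1, r2 → r1=(-349)+(-77)=-426
ADD r3, r3, #1 → r3=4+1=5
CMP r3, #6  (cmp 5,6)
BNE L1: taken
SUB r2, r2, #17 → r2=(-77)-17=-94
ADD r1, r1, r2 → r1=(-426)+(-94)=-520
ADD r1, r1, r2 → r1=(-520)+(-94)=-614
ADD r3, r3, #1 → r3=5+1=6
CMP r3, #6  (cmp 6,6)
BNE L1: not taken
halt.

-94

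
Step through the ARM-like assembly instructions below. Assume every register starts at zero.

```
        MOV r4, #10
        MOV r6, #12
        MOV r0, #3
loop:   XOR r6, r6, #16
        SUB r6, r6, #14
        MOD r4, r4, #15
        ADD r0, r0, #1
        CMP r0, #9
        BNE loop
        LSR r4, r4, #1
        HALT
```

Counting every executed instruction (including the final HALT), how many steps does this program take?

r4=10
r6=12
r0=3
r6=12^16=28
r6=28-14=14
r4=10%15=10
r0=3+1=4
CMP r0, #9  (cmp 4,9)
BNE loop: taken
r6=14^16=30
r6=30-14=16
r4=10%15=10
r0=4+1=5
CMP r0, #9  (cmp 5,9)
BNE loop: taken
r6=16^16=0
r6=0-14=-14
r4=10%15=10
r0=5+1=6
CMP r0, #9  (cmp 6,9)
BNE loop: taken
r6=(-14)^16=-30
r6=(-30)-14=-44
r4=10%15=10
r0=6+1=7
CMP r0, #9  (cmp 7,9)
BNE loop: taken
r6=(-44)^16=-60
r6=(-60)-14=-74
r4=10%15=10
r0=7+1=8
CMP r0, #9  (cmp 8,9)
BNE loop: taken
r6=(-74)^16=-90
r6=(-90)-14=-104
r4=10%15=10
r0=8+1=9
CMP r0, #9  (cmp 9,9)
BNE loop: not taken
r4=10>>1=5
halt.
Total executed instructions: 41.

41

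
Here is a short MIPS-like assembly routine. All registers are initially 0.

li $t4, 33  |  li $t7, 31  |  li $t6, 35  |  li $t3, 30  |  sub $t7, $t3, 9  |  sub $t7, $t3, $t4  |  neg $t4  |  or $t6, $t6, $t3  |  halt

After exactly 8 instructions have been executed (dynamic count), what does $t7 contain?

-3

after li $t4, 33: $t4=33
after li $t7, 31: $t7=31
after li $t6, 35: $t6=35
after li $t3, 30: $t3=30
after sub $t7, $t3, 9: $t7=30-9=21
after sub $t7, $t3, $t4: $t7=30-33=-3
after neg $t4: $t4=-(33)=-33
after or $t6, $t6, $t3: $t6=35|30=63
After step 8: $t7 = -3.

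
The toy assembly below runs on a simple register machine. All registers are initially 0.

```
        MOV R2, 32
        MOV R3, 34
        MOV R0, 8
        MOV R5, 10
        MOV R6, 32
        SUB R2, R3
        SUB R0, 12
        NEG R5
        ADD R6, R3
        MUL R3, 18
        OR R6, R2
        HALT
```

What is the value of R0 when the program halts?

R2=32
R3=34
R0=8
R5=10
R6=32
R2=32-34=-2
R0=8-12=-4
R5=-(10)=-10
R6=32+34=66
R3=34*18=612
R6=66|(-2)=-2
halt.

-4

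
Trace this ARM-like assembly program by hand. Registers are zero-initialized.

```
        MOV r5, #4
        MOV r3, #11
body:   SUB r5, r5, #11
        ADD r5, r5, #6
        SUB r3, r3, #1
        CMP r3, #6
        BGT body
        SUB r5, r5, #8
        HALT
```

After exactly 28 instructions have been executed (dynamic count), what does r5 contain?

-29

r5=4
r3=11
r5=4-11=-7
r5=(-7)+6=-1
r3=11-1=10
CMP r3, #6  (cmp 10,6)
BGT body: taken
r5=(-1)-11=-12
r5=(-12)+6=-6
r3=10-1=9
CMP r3, #6  (cmp 9,6)
BGT body: taken
r5=(-6)-11=-17
r5=(-17)+6=-11
r3=9-1=8
CMP r3, #6  (cmp 8,6)
BGT body: taken
r5=(-11)-11=-22
r5=(-22)+6=-16
r3=8-1=7
CMP r3, #6  (cmp 7,6)
BGT body: taken
r5=(-16)-11=-27
r5=(-27)+6=-21
r3=7-1=6
CMP r3, #6  (cmp 6,6)
BGT body: not taken
r5=(-21)-8=-29
After step 28: r5 = -29.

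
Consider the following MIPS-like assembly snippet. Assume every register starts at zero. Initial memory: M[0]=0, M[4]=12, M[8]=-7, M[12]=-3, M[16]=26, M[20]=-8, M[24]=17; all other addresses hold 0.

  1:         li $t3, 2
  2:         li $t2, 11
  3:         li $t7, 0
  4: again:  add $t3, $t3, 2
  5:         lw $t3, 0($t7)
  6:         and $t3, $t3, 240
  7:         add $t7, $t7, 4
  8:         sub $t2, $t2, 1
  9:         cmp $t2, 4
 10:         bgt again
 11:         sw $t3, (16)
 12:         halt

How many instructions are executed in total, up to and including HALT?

54

$t3=2
$t2=11
$t7=0
$t3=2+2=4
$t3=M[0]=0
$t3=0&240=0
$t7=0+4=4
$t2=11-1=10
cmp $t2, 4  (cmp 10,4)
bgt again: taken
$t3=0+2=2
$t3=M[4]=12
$t3=12&240=0
$t7=4+4=8
$t2=10-1=9
cmp $t2, 4  (cmp 9,4)
bgt again: taken
$t3=0+2=2
$t3=M[8]=-7
$t3=(-7)&240=240
$t7=8+4=12
$t2=9-1=8
cmp $t2, 4  (cmp 8,4)
bgt again: taken
$t3=240+2=242
$t3=M[12]=-3
$t3=(-3)&240=240
$t7=12+4=16
$t2=8-1=7
cmp $t2, 4  (cmp 7,4)
bgt again: taken
$t3=240+2=242
$t3=M[16]=26
$t3=26&240=16
$t7=16+4=20
$t2=7-1=6
cmp $t2, 4  (cmp 6,4)
bgt again: taken
$t3=16+2=18
$t3=M[20]=-8
$t3=(-8)&240=240
$t7=20+4=24
$t2=6-1=5
cmp $t2, 4  (cmp 5,4)
bgt again: taken
$t3=240+2=242
$t3=M[24]=17
$t3=17&240=16
$t7=24+4=28
$t2=5-1=4
cmp $t2, 4  (cmp 4,4)
bgt again: not taken
sw $t3, (16) → M[16]=16
halt.
Total executed instructions: 54.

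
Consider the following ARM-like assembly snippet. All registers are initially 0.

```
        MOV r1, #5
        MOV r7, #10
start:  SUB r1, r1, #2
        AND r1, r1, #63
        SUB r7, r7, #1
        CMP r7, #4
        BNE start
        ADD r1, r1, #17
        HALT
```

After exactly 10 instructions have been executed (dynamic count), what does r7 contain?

8

MOV r1, #5 → r1=5
MOV r7, #10 → r7=10
SUB r1, r1, #2 → r1=5-2=3
AND r1, r1, #63 → r1=3&63=3
SUB r7, r7, #1 → r7=10-1=9
CMP r7, #4  (cmp 9,4)
BNE start: taken
SUB r1, r1, #2 → r1=3-2=1
AND r1, r1, #63 → r1=1&63=1
SUB r7, r7, #1 → r7=9-1=8
After step 10: r7 = 8.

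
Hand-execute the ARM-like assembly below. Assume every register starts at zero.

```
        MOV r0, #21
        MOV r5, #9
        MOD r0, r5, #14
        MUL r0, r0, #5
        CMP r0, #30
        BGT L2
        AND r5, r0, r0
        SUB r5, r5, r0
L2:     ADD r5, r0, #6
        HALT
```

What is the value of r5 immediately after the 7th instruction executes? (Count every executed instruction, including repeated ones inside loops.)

51

r0=21
r5=9
r0=9%14=9
r0=9*5=45
CMP r0, #30  (cmp 45,30)
BGT L2: taken
r5=45+6=51
After step 7: r5 = 51.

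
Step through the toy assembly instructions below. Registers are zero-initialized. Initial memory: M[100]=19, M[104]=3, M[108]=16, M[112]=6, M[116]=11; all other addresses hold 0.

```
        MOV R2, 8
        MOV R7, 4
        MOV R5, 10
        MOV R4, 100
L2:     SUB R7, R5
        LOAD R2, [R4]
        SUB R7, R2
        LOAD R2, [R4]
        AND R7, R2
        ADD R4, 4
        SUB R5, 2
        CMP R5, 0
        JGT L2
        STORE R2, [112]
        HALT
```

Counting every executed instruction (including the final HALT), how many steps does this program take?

after MOV R2, 8: R2=8
after MOV R7, 4: R7=4
after MOV R5, 10: R5=10
after MOV R4, 100: R4=100
after SUB R7, R5: R7=4-10=-6
after LOAD R2, [R4]: R2=M[100]=19
after SUB R7, R2: R7=(-6)-19=-25
after LOAD R2, [R4]: R2=M[100]=19
after AND R7, R2: R7=(-25)&19=3
after ADD R4, 4: R4=100+4=104
after SUB R5, 2: R5=10-2=8
CMP R5, 0  (cmp 8,0)
JGT L2: taken
after SUB R7, R5: R7=3-8=-5
after LOAD R2, [R4]: R2=M[104]=3
after SUB R7, R2: R7=(-5)-3=-8
after LOAD R2, [R4]: R2=M[104]=3
after AND R7, R2: R7=(-8)&3=0
after ADD R4, 4: R4=104+4=108
after SUB R5, 2: R5=8-2=6
CMP R5, 0  (cmp 6,0)
JGT L2: taken
after SUB R7, R5: R7=0-6=-6
after LOAD R2, [R4]: R2=M[108]=16
after SUB R7, R2: R7=(-6)-16=-22
after LOAD R2, [R4]: R2=M[108]=16
after AND R7, R2: R7=(-22)&16=0
after ADD R4, 4: R4=108+4=112
after SUB R5, 2: R5=6-2=4
CMP R5, 0  (cmp 4,0)
JGT L2: taken
after SUB R7, R5: R7=0-4=-4
after LOAD R2, [R4]: R2=M[112]=6
after SUB R7, R2: R7=(-4)-6=-10
after LOAD R2, [R4]: R2=M[112]=6
after AND R7, R2: R7=(-10)&6=6
after ADD R4, 4: R4=112+4=116
after SUB R5, 2: R5=4-2=2
CMP R5, 0  (cmp 2,0)
JGT L2: taken
after SUB R7, R5: R7=6-2=4
after LOAD R2, [R4]: R2=M[116]=11
after SUB R7, R2: R7=4-11=-7
after LOAD R2, [R4]: R2=M[116]=11
after AND R7, R2: R7=(-7)&11=9
after ADD R4, 4: R4=116+4=120
after SUB R5, 2: R5=2-2=0
CMP R5, 0  (cmp 0,0)
JGT L2: not taken
STORE R2, [112] → M[112]=11
halt.
Total executed instructions: 51.

51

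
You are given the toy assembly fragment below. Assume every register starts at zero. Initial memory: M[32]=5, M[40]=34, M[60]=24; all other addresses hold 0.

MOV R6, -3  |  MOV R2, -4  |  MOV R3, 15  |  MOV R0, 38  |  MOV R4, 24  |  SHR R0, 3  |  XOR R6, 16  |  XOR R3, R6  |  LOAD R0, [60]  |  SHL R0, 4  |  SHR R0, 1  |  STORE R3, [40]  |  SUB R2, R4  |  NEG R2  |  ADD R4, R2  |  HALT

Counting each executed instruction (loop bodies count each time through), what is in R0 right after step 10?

MOV R6, -3 → R6=-3
MOV R2, -4 → R2=-4
MOV R3, 15 → R3=15
MOV R0, 38 → R0=38
MOV R4, 24 → R4=24
SHR R0, 3 → R0=38>>3=4
XOR R6, 16 → R6=(-3)^16=-19
XOR R3, R6 → R3=15^(-19)=-30
LOAD R0, [60] → R0=M[60]=24
SHL R0, 4 → R0=24<<4=384
After step 10: R0 = 384.

384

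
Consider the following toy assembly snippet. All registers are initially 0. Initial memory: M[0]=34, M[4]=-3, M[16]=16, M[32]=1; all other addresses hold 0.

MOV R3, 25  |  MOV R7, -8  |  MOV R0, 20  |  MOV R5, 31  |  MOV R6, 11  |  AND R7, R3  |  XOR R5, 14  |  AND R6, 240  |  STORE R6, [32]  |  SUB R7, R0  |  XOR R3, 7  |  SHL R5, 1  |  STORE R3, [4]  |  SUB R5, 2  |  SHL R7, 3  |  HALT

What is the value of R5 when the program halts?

32

after MOV R3, 25: R3=25
after MOV R7, -8: R7=-8
after MOV R0, 20: R0=20
after MOV R5, 31: R5=31
after MOV R6, 11: R6=11
after AND R7, R3: R7=(-8)&25=24
after XOR R5, 14: R5=31^14=17
after AND R6, 240: R6=11&240=0
STORE R6, [32] → M[32]=0
after SUB R7, R0: R7=24-20=4
after XOR R3, 7: R3=25^7=30
after SHL R5, 1: R5=17<<1=34
STORE R3, [4] → M[4]=30
after SUB R5, 2: R5=34-2=32
after SHL R7, 3: R7=4<<3=32
halt.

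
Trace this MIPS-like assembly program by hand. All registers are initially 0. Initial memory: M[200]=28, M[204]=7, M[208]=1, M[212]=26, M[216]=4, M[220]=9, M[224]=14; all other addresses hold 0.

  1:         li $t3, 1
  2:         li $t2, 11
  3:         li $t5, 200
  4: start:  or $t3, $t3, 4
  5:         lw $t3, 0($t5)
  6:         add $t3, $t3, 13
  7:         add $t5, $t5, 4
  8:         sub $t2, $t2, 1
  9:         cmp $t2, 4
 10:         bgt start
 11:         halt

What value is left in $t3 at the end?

$t3=1
$t2=11
$t5=200
$t3=1|4=5
$t3=M[200]=28
$t3=28+13=41
$t5=200+4=204
$t2=11-1=10
cmp $t2, 4  (cmp 10,4)
bgt start: taken
$t3=41|4=45
$t3=M[204]=7
$t3=7+13=20
$t5=204+4=208
$t2=10-1=9
cmp $t2, 4  (cmp 9,4)
bgt start: taken
$t3=20|4=20
$t3=M[208]=1
$t3=1+13=14
$t5=208+4=212
$t2=9-1=8
cmp $t2, 4  (cmp 8,4)
bgt start: taken
$t3=14|4=14
$t3=M[212]=26
$t3=26+13=39
$t5=212+4=216
$t2=8-1=7
cmp $t2, 4  (cmp 7,4)
bgt start: taken
$t3=39|4=39
$t3=M[216]=4
$t3=4+13=17
$t5=216+4=220
$t2=7-1=6
cmp $t2, 4  (cmp 6,4)
bgt start: taken
$t3=17|4=21
$t3=M[220]=9
$t3=9+13=22
$t5=220+4=224
$t2=6-1=5
cmp $t2, 4  (cmp 5,4)
bgt start: taken
$t3=22|4=22
$t3=M[224]=14
$t3=14+13=27
$t5=224+4=228
$t2=5-1=4
cmp $t2, 4  (cmp 4,4)
bgt start: not taken
halt.

27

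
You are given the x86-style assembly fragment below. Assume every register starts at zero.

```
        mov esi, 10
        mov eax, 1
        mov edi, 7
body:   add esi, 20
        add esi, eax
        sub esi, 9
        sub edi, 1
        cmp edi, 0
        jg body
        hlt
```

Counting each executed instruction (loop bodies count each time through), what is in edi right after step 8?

esi=10
eax=1
edi=7
esi=10+20=30
esi=30+1=31
esi=31-9=22
edi=7-1=6
cmp edi, 0  (cmp 6,0)
After step 8: edi = 6.

6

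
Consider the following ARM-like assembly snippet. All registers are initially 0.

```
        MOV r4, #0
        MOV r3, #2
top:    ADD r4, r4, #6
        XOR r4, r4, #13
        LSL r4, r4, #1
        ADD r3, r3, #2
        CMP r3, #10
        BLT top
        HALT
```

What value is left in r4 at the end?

186

r4=0
r3=2
r4=0+6=6
r4=6^13=11
r4=11<<1=22
r3=2+2=4
CMP r3, #10  (cmp 4,10)
BLT top: taken
r4=22+6=28
r4=28^13=17
r4=17<<1=34
r3=4+2=6
CMP r3, #10  (cmp 6,10)
BLT top: taken
r4=34+6=40
r4=40^13=37
r4=37<<1=74
r3=6+2=8
CMP r3, #10  (cmp 8,10)
BLT top: taken
r4=74+6=80
r4=80^13=93
r4=93<<1=186
r3=8+2=10
CMP r3, #10  (cmp 10,10)
BLT top: not taken
halt.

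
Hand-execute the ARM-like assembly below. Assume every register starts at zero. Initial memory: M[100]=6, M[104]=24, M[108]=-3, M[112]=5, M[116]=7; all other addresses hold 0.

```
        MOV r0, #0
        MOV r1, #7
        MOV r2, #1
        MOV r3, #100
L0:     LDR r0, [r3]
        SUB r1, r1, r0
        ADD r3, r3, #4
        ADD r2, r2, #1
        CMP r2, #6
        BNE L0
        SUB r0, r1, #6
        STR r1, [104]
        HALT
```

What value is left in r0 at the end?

-38

after MOV r0, #0: r0=0
after MOV r1, #7: r1=7
after MOV r2, #1: r2=1
after MOV r3, #100: r3=100
after LDR r0, [r3]: r0=M[100]=6
after SUB r1, r1, r0: r1=7-6=1
after ADD r3, r3, #4: r3=100+4=104
after ADD r2, r2, #1: r2=1+1=2
CMP r2, #6  (cmp 2,6)
BNE L0: taken
after LDR r0, [r3]: r0=M[104]=24
after SUB r1, r1, r0: r1=1-24=-23
after ADD r3, r3, #4: r3=104+4=108
after ADD r2, r2, #1: r2=2+1=3
CMP r2, #6  (cmp 3,6)
BNE L0: taken
after LDR r0, [r3]: r0=M[108]=-3
after SUB r1, r1, r0: r1=(-23)-(-3)=-20
after ADD r3, r3, #4: r3=108+4=112
after ADD r2, r2, #1: r2=3+1=4
CMP r2, #6  (cmp 4,6)
BNE L0: taken
after LDR r0, [r3]: r0=M[112]=5
after SUB r1, r1, r0: r1=(-20)-5=-25
after ADD r3, r3, #4: r3=112+4=116
after ADD r2, r2, #1: r2=4+1=5
CMP r2, #6  (cmp 5,6)
BNE L0: taken
after LDR r0, [r3]: r0=M[116]=7
after SUB r1, r1, r0: r1=(-25)-7=-32
after ADD r3, r3, #4: r3=116+4=120
after ADD r2, r2, #1: r2=5+1=6
CMP r2, #6  (cmp 6,6)
BNE L0: not taken
after SUB r0, r1, #6: r0=(-32)-6=-38
STR r1, [104] → M[104]=-32
halt.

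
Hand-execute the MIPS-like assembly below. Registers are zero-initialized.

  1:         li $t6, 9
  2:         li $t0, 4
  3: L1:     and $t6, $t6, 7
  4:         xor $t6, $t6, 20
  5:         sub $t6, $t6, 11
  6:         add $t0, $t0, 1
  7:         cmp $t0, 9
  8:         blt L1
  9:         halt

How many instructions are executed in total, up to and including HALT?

33

li $t6, 9 → $t6=9
li $t0, 4 → $t0=4
and $t6, $t6, 7 → $t6=9&7=1
xor $t6, $t6, 20 → $t6=1^20=21
sub $t6, $t6, 11 → $t6=21-11=10
add $t0, $t0, 1 → $t0=4+1=5
cmp $t0, 9  (cmp 5,9)
blt L1: taken
and $t6, $t6, 7 → $t6=10&7=2
xor $t6, $t6, 20 → $t6=2^20=22
sub $t6, $t6, 11 → $t6=22-11=11
add $t0, $t0, 1 → $t0=5+1=6
cmp $t0, 9  (cmp 6,9)
blt L1: taken
and $t6, $t6, 7 → $t6=11&7=3
xor $t6, $t6, 20 → $t6=3^20=23
sub $t6, $t6, 11 → $t6=23-11=12
add $t0, $t0, 1 → $t0=6+1=7
cmp $t0, 9  (cmp 7,9)
blt L1: taken
and $t6, $t6, 7 → $t6=12&7=4
xor $t6, $t6, 20 → $t6=4^20=16
sub $t6, $t6, 11 → $t6=16-11=5
add $t0, $t0, 1 → $t0=7+1=8
cmp $t0, 9  (cmp 8,9)
blt L1: taken
and $t6, $t6, 7 → $t6=5&7=5
xor $t6, $t6, 20 → $t6=5^20=17
sub $t6, $t6, 11 → $t6=17-11=6
add $t0, $t0, 1 → $t0=8+1=9
cmp $t0, 9  (cmp 9,9)
blt L1: not taken
halt.
Total executed instructions: 33.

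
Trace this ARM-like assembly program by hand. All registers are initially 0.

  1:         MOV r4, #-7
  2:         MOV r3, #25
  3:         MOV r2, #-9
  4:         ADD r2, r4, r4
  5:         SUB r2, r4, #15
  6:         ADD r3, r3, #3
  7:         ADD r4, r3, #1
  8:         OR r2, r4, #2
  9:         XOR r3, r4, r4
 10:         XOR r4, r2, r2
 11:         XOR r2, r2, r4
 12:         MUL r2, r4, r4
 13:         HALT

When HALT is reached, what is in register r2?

0

after MOV r4, #-7: r4=-7
after MOV r3, #25: r3=25
after MOV r2, #-9: r2=-9
after ADD r2, r4, r4: r2=(-7)+(-7)=-14
after SUB r2, r4, #15: r2=(-7)-15=-22
after ADD r3, r3, #3: r3=25+3=28
after ADD r4, r3, #1: r4=28+1=29
after OR r2, r4, #2: r2=29|2=31
after XOR r3, r4, r4: r3=29^29=0
after XOR r4, r2, r2: r4=31^31=0
after XOR r2, r2, r4: r2=31^0=31
after MUL r2, r4, r4: r2=0*0=0
halt.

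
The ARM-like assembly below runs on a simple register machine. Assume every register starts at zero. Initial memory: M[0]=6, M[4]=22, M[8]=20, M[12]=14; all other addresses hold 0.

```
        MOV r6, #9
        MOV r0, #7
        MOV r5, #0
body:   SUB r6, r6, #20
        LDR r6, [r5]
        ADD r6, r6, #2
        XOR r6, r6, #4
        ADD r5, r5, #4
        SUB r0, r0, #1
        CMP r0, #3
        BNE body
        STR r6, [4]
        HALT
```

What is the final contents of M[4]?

20

after MOV r6, #9: r6=9
after MOV r0, #7: r0=7
after MOV r5, #0: r5=0
after SUB r6, r6, #20: r6=9-20=-11
after LDR r6, [r5]: r6=M[0]=6
after ADD r6, r6, #2: r6=6+2=8
after XOR r6, r6, #4: r6=8^4=12
after ADD r5, r5, #4: r5=0+4=4
after SUB r0, r0, #1: r0=7-1=6
CMP r0, #3  (cmp 6,3)
BNE body: taken
after SUB r6, r6, #20: r6=12-20=-8
after LDR r6, [r5]: r6=M[4]=22
after ADD r6, r6, #2: r6=22+2=24
after XOR r6, r6, #4: r6=24^4=28
after ADD r5, r5, #4: r5=4+4=8
after SUB r0, r0, #1: r0=6-1=5
CMP r0, #3  (cmp 5,3)
BNE body: taken
after SUB r6, r6, #20: r6=28-20=8
after LDR r6, [r5]: r6=M[8]=20
after ADD r6, r6, #2: r6=20+2=22
after XOR r6, r6, #4: r6=22^4=18
after ADD r5, r5, #4: r5=8+4=12
after SUB r0, r0, #1: r0=5-1=4
CMP r0, #3  (cmp 4,3)
BNE body: taken
after SUB r6, r6, #20: r6=18-20=-2
after LDR r6, [r5]: r6=M[12]=14
after ADD r6, r6, #2: r6=14+2=16
after XOR r6, r6, #4: r6=16^4=20
after ADD r5, r5, #4: r5=12+4=16
after SUB r0, r0, #1: r0=4-1=3
CMP r0, #3  (cmp 3,3)
BNE body: not taken
STR r6, [4] → M[4]=20
halt.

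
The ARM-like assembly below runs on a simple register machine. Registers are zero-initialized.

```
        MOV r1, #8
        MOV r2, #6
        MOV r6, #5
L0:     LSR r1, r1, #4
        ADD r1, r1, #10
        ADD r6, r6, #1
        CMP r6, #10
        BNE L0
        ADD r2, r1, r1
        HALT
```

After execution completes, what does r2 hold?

after MOV r1, #8: r1=8
after MOV r2, #6: r2=6
after MOV r6, #5: r6=5
after LSR r1, r1, #4: r1=8>>4=0
after ADD r1, r1, #10: r1=0+10=10
after ADD r6, r6, #1: r6=5+1=6
CMP r6, #10  (cmp 6,10)
BNE L0: taken
after LSR r1, r1, #4: r1=10>>4=0
after ADD r1, r1, #10: r1=0+10=10
after ADD r6, r6, #1: r6=6+1=7
CMP r6, #10  (cmp 7,10)
BNE L0: taken
after LSR r1, r1, #4: r1=10>>4=0
after ADD r1, r1, #10: r1=0+10=10
after ADD r6, r6, #1: r6=7+1=8
CMP r6, #10  (cmp 8,10)
BNE L0: taken
after LSR r1, r1, #4: r1=10>>4=0
after ADD r1, r1, #10: r1=0+10=10
after ADD r6, r6, #1: r6=8+1=9
CMP r6, #10  (cmp 9,10)
BNE L0: taken
after LSR r1, r1, #4: r1=10>>4=0
after ADD r1, r1, #10: r1=0+10=10
after ADD r6, r6, #1: r6=9+1=10
CMP r6, #10  (cmp 10,10)
BNE L0: not taken
after ADD r2, r1, r1: r2=10+10=20
halt.

20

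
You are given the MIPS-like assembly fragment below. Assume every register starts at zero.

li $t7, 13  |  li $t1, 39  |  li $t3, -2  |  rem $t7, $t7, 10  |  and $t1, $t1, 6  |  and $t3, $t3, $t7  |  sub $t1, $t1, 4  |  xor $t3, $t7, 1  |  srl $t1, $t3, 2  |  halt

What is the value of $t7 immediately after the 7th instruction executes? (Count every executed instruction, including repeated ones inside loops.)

after li $t7, 13: $t7=13
after li $t1, 39: $t1=39
after li $t3, -2: $t3=-2
after rem $t7, $t7, 10: $t7=13%10=3
after and $t1, $t1, 6: $t1=39&6=6
after and $t3, $t3, $t7: $t3=(-2)&3=2
after sub $t1, $t1, 4: $t1=6-4=2
After step 7: $t7 = 3.

3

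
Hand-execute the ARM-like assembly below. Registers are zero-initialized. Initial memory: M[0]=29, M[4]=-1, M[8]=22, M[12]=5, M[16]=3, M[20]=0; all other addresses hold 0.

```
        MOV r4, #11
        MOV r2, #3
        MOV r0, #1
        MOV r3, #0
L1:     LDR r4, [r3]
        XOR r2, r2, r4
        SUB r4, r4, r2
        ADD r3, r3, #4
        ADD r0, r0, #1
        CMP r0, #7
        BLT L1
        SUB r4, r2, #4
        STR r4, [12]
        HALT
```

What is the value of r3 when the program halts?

after MOV r4, #11: r4=11
after MOV r2, #3: r2=3
after MOV r0, #1: r0=1
after MOV r3, #0: r3=0
after LDR r4, [r3]: r4=M[0]=29
after XOR r2, r2, r4: r2=3^29=30
after SUB r4, r4, r2: r4=29-30=-1
after ADD r3, r3, #4: r3=0+4=4
after ADD r0, r0, #1: r0=1+1=2
CMP r0, #7  (cmp 2,7)
BLT L1: taken
after LDR r4, [r3]: r4=M[4]=-1
after XOR r2, r2, r4: r2=30^(-1)=-31
after SUB r4, r4, r2: r4=(-1)-(-31)=30
after ADD r3, r3, #4: r3=4+4=8
after ADD r0, r0, #1: r0=2+1=3
CMP r0, #7  (cmp 3,7)
BLT L1: taken
after LDR r4, [r3]: r4=M[8]=22
after XOR r2, r2, r4: r2=(-31)^22=-9
after SUB r4, r4, r2: r4=22-(-9)=31
after ADD r3, r3, #4: r3=8+4=12
after ADD r0, r0, #1: r0=3+1=4
CMP r0, #7  (cmp 4,7)
BLT L1: taken
after LDR r4, [r3]: r4=M[12]=5
after XOR r2, r2, r4: r2=(-9)^5=-14
after SUB r4, r4, r2: r4=5-(-14)=19
after ADD r3, r3, #4: r3=12+4=16
after ADD r0, r0, #1: r0=4+1=5
CMP r0, #7  (cmp 5,7)
BLT L1: taken
after LDR r4, [r3]: r4=M[16]=3
after XOR r2, r2, r4: r2=(-14)^3=-15
after SUB r4, r4, r2: r4=3-(-15)=18
after ADD r3, r3, #4: r3=16+4=20
after ADD r0, r0, #1: r0=5+1=6
CMP r0, #7  (cmp 6,7)
BLT L1: taken
after LDR r4, [r3]: r4=M[20]=0
after XOR r2, r2, r4: r2=(-15)^0=-15
after SUB r4, r4, r2: r4=0-(-15)=15
after ADD r3, r3, #4: r3=20+4=24
after ADD r0, r0, #1: r0=6+1=7
CMP r0, #7  (cmp 7,7)
BLT L1: not taken
after SUB r4, r2, #4: r4=(-15)-4=-19
STR r4, [12] → M[12]=-19
halt.

24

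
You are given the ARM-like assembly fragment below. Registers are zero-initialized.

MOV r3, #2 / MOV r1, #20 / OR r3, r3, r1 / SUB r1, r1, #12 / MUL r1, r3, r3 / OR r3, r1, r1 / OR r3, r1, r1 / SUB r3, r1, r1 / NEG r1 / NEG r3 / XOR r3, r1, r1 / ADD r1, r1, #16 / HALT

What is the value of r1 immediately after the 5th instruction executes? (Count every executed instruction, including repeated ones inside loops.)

after MOV r3, #2: r3=2
after MOV r1, #20: r1=20
after OR r3, r3, r1: r3=2|20=22
after SUB r1, r1, #12: r1=20-12=8
after MUL r1, r3, r3: r1=22*22=484
After step 5: r1 = 484.

484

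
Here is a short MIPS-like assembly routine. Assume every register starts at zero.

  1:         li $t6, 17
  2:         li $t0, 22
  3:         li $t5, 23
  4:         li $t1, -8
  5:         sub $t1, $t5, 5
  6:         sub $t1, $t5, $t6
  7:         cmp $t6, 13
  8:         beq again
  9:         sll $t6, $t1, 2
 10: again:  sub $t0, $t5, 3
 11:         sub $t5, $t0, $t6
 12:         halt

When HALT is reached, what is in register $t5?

li $t6, 17 → $t6=17
li $t0, 22 → $t0=22
li $t5, 23 → $t5=23
li $t1, -8 → $t1=-8
sub $t1, $t5, 5 → $t1=23-5=18
sub $t1, $t5, $t6 → $t1=23-17=6
cmp $t6, 13  (cmp 17,13)
beq again: not taken
sll $t6, $t1, 2 → $t6=6<<2=24
sub $t0, $t5, 3 → $t0=23-3=20
sub $t5, $t0, $t6 → $t5=20-24=-4
halt.

-4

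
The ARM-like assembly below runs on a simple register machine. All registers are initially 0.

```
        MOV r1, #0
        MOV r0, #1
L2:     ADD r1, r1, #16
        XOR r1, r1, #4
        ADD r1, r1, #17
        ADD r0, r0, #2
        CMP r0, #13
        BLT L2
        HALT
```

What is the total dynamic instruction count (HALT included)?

39

r1=0
r0=1
r1=0+16=16
r1=16^4=20
r1=20+17=37
r0=1+2=3
CMP r0, #13  (cmp 3,13)
BLT L2: taken
r1=37+16=53
r1=53^4=49
r1=49+17=66
r0=3+2=5
CMP r0, #13  (cmp 5,13)
BLT L2: taken
r1=66+16=82
r1=82^4=86
r1=86+17=103
r0=5+2=7
CMP r0, #13  (cmp 7,13)
BLT L2: taken
r1=103+16=119
r1=119^4=115
r1=115+17=132
r0=7+2=9
CMP r0, #13  (cmp 9,13)
BLT L2: taken
r1=132+16=148
r1=148^4=144
r1=144+17=161
r0=9+2=11
CMP r0, #13  (cmp 11,13)
BLT L2: taken
r1=161+16=177
r1=177^4=181
r1=181+17=198
r0=11+2=13
CMP r0, #13  (cmp 13,13)
BLT L2: not taken
halt.
Total executed instructions: 39.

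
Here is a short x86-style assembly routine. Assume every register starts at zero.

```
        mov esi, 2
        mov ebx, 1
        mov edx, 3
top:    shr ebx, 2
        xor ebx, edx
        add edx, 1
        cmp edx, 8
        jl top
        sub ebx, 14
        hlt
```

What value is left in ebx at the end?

-8

mov esi, 2 → esi=2
mov ebx, 1 → ebx=1
mov edx, 3 → edx=3
shr ebx, 2 → ebx=1>>2=0
xor ebx, edx → ebx=0^3=3
add edx, 1 → edx=3+1=4
cmp edx, 8  (cmp 4,8)
jl top: taken
shr ebx, 2 → ebx=3>>2=0
xor ebx, edx → ebx=0^4=4
add edx, 1 → edx=4+1=5
cmp edx, 8  (cmp 5,8)
jl top: taken
shr ebx, 2 → ebx=4>>2=1
xor ebx, edx → ebx=1^5=4
add edx, 1 → edx=5+1=6
cmp edx, 8  (cmp 6,8)
jl top: taken
shr ebx, 2 → ebx=4>>2=1
xor ebx, edx → ebx=1^6=7
add edx, 1 → edx=6+1=7
cmp edx, 8  (cmp 7,8)
jl top: taken
shr ebx, 2 → ebx=7>>2=1
xor ebx, edx → ebx=1^7=6
add edx, 1 → edx=7+1=8
cmp edx, 8  (cmp 8,8)
jl top: not taken
sub ebx, 14 → ebx=6-14=-8
halt.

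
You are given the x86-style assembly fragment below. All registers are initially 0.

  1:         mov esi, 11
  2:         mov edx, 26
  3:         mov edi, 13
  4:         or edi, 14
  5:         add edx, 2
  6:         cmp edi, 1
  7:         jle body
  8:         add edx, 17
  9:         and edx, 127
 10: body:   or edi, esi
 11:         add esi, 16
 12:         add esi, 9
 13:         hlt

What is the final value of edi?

esi=11
edx=26
edi=13
edi=13|14=15
edx=26+2=28
cmp edi, 1  (cmp 15,1)
jle body: not taken
edx=28+17=45
edx=45&127=45
edi=15|11=15
esi=11+16=27
esi=27+9=36
halt.

15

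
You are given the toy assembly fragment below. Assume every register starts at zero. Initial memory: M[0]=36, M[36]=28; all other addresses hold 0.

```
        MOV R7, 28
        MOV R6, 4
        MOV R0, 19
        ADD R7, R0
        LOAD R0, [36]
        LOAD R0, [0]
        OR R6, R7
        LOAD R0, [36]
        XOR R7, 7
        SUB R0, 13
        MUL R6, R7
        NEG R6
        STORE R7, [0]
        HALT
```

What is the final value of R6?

R7=28
R6=4
R0=19
R7=28+19=47
R0=M[36]=28
R0=M[0]=36
R6=4|47=47
R0=M[36]=28
R7=47^7=40
R0=28-13=15
R6=47*40=1880
R6=-(1880)=-1880
STORE R7, [0] → M[0]=40
halt.

-1880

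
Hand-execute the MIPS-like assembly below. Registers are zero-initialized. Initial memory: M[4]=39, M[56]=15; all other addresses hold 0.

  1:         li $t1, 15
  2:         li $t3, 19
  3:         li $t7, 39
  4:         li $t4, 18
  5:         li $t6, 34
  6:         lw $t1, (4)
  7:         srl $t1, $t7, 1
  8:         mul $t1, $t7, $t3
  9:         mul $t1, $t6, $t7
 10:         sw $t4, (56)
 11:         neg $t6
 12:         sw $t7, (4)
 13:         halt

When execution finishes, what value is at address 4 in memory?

li $t1, 15 → $t1=15
li $t3, 19 → $t3=19
li $t7, 39 → $t7=39
li $t4, 18 → $t4=18
li $t6, 34 → $t6=34
lw $t1, (4) → $t1=M[4]=39
srl $t1, $t7, 1 → $t1=39>>1=19
mul $t1, $t7, $t3 → $t1=39*19=741
mul $t1, $t6, $t7 → $t1=34*39=1326
sw $t4, (56) → M[56]=18
neg $t6 → $t6=-(34)=-34
sw $t7, (4) → M[4]=39
halt.

39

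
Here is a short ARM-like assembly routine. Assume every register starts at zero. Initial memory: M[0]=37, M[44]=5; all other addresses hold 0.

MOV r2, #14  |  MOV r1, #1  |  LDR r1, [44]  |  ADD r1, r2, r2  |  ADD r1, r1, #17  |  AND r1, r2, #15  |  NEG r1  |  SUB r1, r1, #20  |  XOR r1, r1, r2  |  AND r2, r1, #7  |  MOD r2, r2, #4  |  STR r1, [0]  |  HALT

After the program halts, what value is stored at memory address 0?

-48

MOV r2, #14 → r2=14
MOV r1, #1 → r1=1
LDR r1, [44] → r1=M[44]=5
ADD r1, r2, r2 → r1=14+14=28
ADD r1, r1, #17 → r1=28+17=45
AND r1, r2, #15 → r1=14&15=14
NEG r1 → r1=-(14)=-14
SUB r1, r1, #20 → r1=(-14)-20=-34
XOR r1, r1, r2 → r1=(-34)^14=-48
AND r2, r1, #7 → r2=(-48)&7=0
MOD r2, r2, #4 → r2=0%4=0
STR r1, [0] → M[0]=-48
halt.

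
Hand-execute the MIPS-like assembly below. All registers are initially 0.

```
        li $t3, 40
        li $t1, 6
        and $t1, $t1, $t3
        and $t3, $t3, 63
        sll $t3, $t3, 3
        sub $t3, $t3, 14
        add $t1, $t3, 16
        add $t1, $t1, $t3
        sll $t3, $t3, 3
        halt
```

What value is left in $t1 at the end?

628

$t3=40
$t1=6
$t1=6&40=0
$t3=40&63=40
$t3=40<<3=320
$t3=320-14=306
$t1=306+16=322
$t1=322+306=628
$t3=306<<3=2448
halt.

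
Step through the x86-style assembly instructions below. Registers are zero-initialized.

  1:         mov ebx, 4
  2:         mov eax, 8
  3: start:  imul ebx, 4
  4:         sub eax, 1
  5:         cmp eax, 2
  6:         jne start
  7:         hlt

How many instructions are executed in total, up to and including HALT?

27

mov ebx, 4 → ebx=4
mov eax, 8 → eax=8
imul ebx, 4 → ebx=4*4=16
sub eax, 1 → eax=8-1=7
cmp eax, 2  (cmp 7,2)
jne start: taken
imul ebx, 4 → ebx=16*4=64
sub eax, 1 → eax=7-1=6
cmp eax, 2  (cmp 6,2)
jne start: taken
imul ebx, 4 → ebx=64*4=256
sub eax, 1 → eax=6-1=5
cmp eax, 2  (cmp 5,2)
jne start: taken
imul ebx, 4 → ebx=256*4=1024
sub eax, 1 → eax=5-1=4
cmp eax, 2  (cmp 4,2)
jne start: taken
imul ebx, 4 → ebx=1024*4=4096
sub eax, 1 → eax=4-1=3
cmp eax, 2  (cmp 3,2)
jne start: taken
imul ebx, 4 → ebx=4096*4=16384
sub eax, 1 → eax=3-1=2
cmp eax, 2  (cmp 2,2)
jne start: not taken
halt.
Total executed instructions: 27.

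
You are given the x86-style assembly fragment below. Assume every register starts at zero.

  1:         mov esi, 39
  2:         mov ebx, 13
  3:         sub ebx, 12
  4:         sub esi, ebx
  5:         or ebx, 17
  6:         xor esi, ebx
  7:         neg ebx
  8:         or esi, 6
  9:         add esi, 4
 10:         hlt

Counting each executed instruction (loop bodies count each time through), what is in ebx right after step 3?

mov esi, 39 → esi=39
mov ebx, 13 → ebx=13
sub ebx, 12 → ebx=13-12=1
After step 3: ebx = 1.

1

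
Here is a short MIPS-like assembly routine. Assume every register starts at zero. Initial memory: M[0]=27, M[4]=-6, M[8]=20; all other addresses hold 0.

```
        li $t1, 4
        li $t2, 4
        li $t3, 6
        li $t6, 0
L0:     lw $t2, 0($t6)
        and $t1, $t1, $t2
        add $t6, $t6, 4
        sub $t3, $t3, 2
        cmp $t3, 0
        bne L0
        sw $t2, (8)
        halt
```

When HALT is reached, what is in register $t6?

12

li $t1, 4 → $t1=4
li $t2, 4 → $t2=4
li $t3, 6 → $t3=6
li $t6, 0 → $t6=0
lw $t2, 0($t6) → $t2=M[0]=27
and $t1, $t1, $t2 → $t1=4&27=0
add $t6, $t6, 4 → $t6=0+4=4
sub $t3, $t3, 2 → $t3=6-2=4
cmp $t3, 0  (cmp 4,0)
bne L0: taken
lw $t2, 0($t6) → $t2=M[4]=-6
and $t1, $t1, $t2 → $t1=0&(-6)=0
add $t6, $t6, 4 → $t6=4+4=8
sub $t3, $t3, 2 → $t3=4-2=2
cmp $t3, 0  (cmp 2,0)
bne L0: taken
lw $t2, 0($t6) → $t2=M[8]=20
and $t1, $t1, $t2 → $t1=0&20=0
add $t6, $t6, 4 → $t6=8+4=12
sub $t3, $t3, 2 → $t3=2-2=0
cmp $t3, 0  (cmp 0,0)
bne L0: not taken
sw $t2, (8) → M[8]=20
halt.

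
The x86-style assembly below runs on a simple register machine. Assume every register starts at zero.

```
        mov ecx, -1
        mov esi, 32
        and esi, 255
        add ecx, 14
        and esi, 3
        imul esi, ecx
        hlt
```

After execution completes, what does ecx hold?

mov ecx, -1 → ecx=-1
mov esi, 32 → esi=32
and esi, 255 → esi=32&255=32
add ecx, 14 → ecx=(-1)+14=13
and esi, 3 → esi=32&3=0
imul esi, ecx → esi=0*13=0
halt.

13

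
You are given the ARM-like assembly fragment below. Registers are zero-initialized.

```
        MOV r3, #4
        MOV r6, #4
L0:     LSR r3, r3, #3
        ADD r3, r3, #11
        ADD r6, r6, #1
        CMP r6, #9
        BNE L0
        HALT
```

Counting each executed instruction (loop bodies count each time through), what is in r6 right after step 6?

r3=4
r6=4
r3=4>>3=0
r3=0+11=11
r6=4+1=5
CMP r6, #9  (cmp 5,9)
After step 6: r6 = 5.

5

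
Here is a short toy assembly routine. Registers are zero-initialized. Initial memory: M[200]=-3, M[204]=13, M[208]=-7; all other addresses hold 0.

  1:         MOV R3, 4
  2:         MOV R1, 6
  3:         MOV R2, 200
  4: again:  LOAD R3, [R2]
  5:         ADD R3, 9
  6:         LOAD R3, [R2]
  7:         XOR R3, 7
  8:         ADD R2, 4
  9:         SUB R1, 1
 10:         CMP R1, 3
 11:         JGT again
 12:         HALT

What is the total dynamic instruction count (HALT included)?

MOV R3, 4 → R3=4
MOV R1, 6 → R1=6
MOV R2, 200 → R2=200
LOAD R3, [R2] → R3=M[200]=-3
ADD R3, 9 → R3=(-3)+9=6
LOAD R3, [R2] → R3=M[200]=-3
XOR R3, 7 → R3=(-3)^7=-6
ADD R2, 4 → R2=200+4=204
SUB R1, 1 → R1=6-1=5
CMP R1, 3  (cmp 5,3)
JGT again: taken
LOAD R3, [R2] → R3=M[204]=13
ADD R3, 9 → R3=13+9=22
LOAD R3, [R2] → R3=M[204]=13
XOR R3, 7 → R3=13^7=10
ADD R2, 4 → R2=204+4=208
SUB R1, 1 → R1=5-1=4
CMP R1, 3  (cmp 4,3)
JGT again: taken
LOAD R3, [R2] → R3=M[208]=-7
ADD R3, 9 → R3=(-7)+9=2
LOAD R3, [R2] → R3=M[208]=-7
XOR R3, 7 → R3=(-7)^7=-2
ADD R2, 4 → R2=208+4=212
SUB R1, 1 → R1=4-1=3
CMP R1, 3  (cmp 3,3)
JGT again: not taken
halt.
Total executed instructions: 28.

28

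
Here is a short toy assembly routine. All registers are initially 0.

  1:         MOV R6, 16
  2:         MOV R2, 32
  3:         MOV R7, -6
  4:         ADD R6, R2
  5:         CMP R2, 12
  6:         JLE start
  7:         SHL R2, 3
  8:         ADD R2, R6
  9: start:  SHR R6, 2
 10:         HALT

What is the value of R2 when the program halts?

304

MOV R6, 16 → R6=16
MOV R2, 32 → R2=32
MOV R7, -6 → R7=-6
ADD R6, R2 → R6=16+32=48
CMP R2, 12  (cmp 32,12)
JLE start: not taken
SHL R2, 3 → R2=32<<3=256
ADD R2, R6 → R2=256+48=304
SHR R6, 2 → R6=48>>2=12
halt.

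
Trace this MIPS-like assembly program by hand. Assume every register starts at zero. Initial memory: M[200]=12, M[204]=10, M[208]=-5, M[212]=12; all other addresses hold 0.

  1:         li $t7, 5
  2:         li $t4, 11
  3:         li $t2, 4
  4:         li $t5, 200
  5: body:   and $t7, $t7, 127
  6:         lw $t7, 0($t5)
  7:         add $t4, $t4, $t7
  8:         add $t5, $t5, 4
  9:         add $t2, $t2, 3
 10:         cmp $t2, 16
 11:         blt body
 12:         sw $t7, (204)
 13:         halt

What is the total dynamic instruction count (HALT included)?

34

li $t7, 5 → $t7=5
li $t4, 11 → $t4=11
li $t2, 4 → $t2=4
li $t5, 200 → $t5=200
and $t7, $t7, 127 → $t7=5&127=5
lw $t7, 0($t5) → $t7=M[200]=12
add $t4, $t4, $t7 → $t4=11+12=23
add $t5, $t5, 4 → $t5=200+4=204
add $t2, $t2, 3 → $t2=4+3=7
cmp $t2, 16  (cmp 7,16)
blt body: taken
and $t7, $t7, 127 → $t7=12&127=12
lw $t7, 0($t5) → $t7=M[204]=10
add $t4, $t4, $t7 → $t4=23+10=33
add $t5, $t5, 4 → $t5=204+4=208
add $t2, $t2, 3 → $t2=7+3=10
cmp $t2, 16  (cmp 10,16)
blt body: taken
and $t7, $t7, 127 → $t7=10&127=10
lw $t7, 0($t5) → $t7=M[208]=-5
add $t4, $t4, $t7 → $t4=33+(-5)=28
add $t5, $t5, 4 → $t5=208+4=212
add $t2, $t2, 3 → $t2=10+3=13
cmp $t2, 16  (cmp 13,16)
blt body: taken
and $t7, $t7, 127 → $t7=(-5)&127=123
lw $t7, 0($t5) → $t7=M[212]=12
add $t4, $t4, $t7 → $t4=28+12=40
add $t5, $t5, 4 → $t5=212+4=216
add $t2, $t2, 3 → $t2=13+3=16
cmp $t2, 16  (cmp 16,16)
blt body: not taken
sw $t7, (204) → M[204]=12
halt.
Total executed instructions: 34.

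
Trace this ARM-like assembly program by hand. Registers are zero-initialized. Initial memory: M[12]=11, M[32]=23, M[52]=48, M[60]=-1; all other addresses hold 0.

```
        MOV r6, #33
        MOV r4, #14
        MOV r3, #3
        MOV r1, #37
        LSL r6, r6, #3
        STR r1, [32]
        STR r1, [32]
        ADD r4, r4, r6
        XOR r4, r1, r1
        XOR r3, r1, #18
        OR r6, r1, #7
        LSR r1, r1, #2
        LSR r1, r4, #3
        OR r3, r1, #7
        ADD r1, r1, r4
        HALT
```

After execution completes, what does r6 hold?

39

after MOV r6, #33: r6=33
after MOV r4, #14: r4=14
after MOV r3, #3: r3=3
after MOV r1, #37: r1=37
after LSL r6, r6, #3: r6=33<<3=264
STR r1, [32] → M[32]=37
STR r1, [32] → M[32]=37
after ADD r4, r4, r6: r4=14+264=278
after XOR r4, r1, r1: r4=37^37=0
after XOR r3, r1, #18: r3=37^18=55
after OR r6, r1, #7: r6=37|7=39
after LSR r1, r1, #2: r1=37>>2=9
after LSR r1, r4, #3: r1=0>>3=0
after OR r3, r1, #7: r3=0|7=7
after ADD r1, r1, r4: r1=0+0=0
halt.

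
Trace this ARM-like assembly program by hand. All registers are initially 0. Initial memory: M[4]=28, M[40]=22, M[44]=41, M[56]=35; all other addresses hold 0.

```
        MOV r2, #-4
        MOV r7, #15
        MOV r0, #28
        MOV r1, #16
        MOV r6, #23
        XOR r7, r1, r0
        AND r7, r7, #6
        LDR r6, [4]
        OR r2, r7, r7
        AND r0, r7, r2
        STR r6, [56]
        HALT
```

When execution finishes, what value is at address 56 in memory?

after MOV r2, #-4: r2=-4
after MOV r7, #15: r7=15
after MOV r0, #28: r0=28
after MOV r1, #16: r1=16
after MOV r6, #23: r6=23
after XOR r7, r1, r0: r7=16^28=12
after AND r7, r7, #6: r7=12&6=4
after LDR r6, [4]: r6=M[4]=28
after OR r2, r7, r7: r2=4|4=4
after AND r0, r7, r2: r0=4&4=4
STR r6, [56] → M[56]=28
halt.

28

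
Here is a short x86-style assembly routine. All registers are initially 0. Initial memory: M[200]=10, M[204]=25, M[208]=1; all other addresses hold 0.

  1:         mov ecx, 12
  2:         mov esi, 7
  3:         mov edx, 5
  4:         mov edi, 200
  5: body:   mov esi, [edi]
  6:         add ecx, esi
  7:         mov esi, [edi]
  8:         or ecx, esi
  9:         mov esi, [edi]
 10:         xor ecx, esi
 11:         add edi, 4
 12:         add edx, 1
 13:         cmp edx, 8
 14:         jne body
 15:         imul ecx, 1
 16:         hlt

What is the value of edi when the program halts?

ecx=12
esi=7
edx=5
edi=200
esi=M[200]=10
ecx=12+10=22
esi=M[200]=10
ecx=22|10=30
esi=M[200]=10
ecx=30^10=20
edi=200+4=204
edx=5+1=6
cmp edx, 8  (cmp 6,8)
jne body: taken
esi=M[204]=25
ecx=20+25=45
esi=M[204]=25
ecx=45|25=61
esi=M[204]=25
ecx=61^25=36
edi=204+4=208
edx=6+1=7
cmp edx, 8  (cmp 7,8)
jne body: taken
esi=M[208]=1
ecx=36+1=37
esi=M[208]=1
ecx=37|1=37
esi=M[208]=1
ecx=37^1=36
edi=208+4=212
edx=7+1=8
cmp edx, 8  (cmp 8,8)
jne body: not taken
ecx=36*1=36
halt.

212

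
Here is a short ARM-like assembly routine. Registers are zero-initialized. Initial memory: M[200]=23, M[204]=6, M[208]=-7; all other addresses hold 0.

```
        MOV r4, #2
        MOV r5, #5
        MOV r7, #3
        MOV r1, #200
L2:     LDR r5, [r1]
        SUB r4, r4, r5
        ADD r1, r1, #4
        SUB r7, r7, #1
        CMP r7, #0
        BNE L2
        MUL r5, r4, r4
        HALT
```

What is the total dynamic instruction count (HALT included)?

after MOV r4, #2: r4=2
after MOV r5, #5: r5=5
after MOV r7, #3: r7=3
after MOV r1, #200: r1=200
after LDR r5, [r1]: r5=M[200]=23
after SUB r4, r4, r5: r4=2-23=-21
after ADD r1, r1, #4: r1=200+4=204
after SUB r7, r7, #1: r7=3-1=2
CMP r7, #0  (cmp 2,0)
BNE L2: taken
after LDR r5, [r1]: r5=M[204]=6
after SUB r4, r4, r5: r4=(-21)-6=-27
after ADD r1, r1, #4: r1=204+4=208
after SUB r7, r7, #1: r7=2-1=1
CMP r7, #0  (cmp 1,0)
BNE L2: taken
after LDR r5, [r1]: r5=M[208]=-7
after SUB r4, r4, r5: r4=(-27)-(-7)=-20
after ADD r1, r1, #4: r1=208+4=212
after SUB r7, r7, #1: r7=1-1=0
CMP r7, #0  (cmp 0,0)
BNE L2: not taken
after MUL r5, r4, r4: r5=(-20)*(-20)=400
halt.
Total executed instructions: 24.

24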